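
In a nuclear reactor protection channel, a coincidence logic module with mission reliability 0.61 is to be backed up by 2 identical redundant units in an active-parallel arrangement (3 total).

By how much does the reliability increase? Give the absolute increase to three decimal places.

R_before = 0.61
R_after = 1 − (1 − 0.61)^3 = 0.941
ΔR = 0.941 − 0.61 = 0.331

0.331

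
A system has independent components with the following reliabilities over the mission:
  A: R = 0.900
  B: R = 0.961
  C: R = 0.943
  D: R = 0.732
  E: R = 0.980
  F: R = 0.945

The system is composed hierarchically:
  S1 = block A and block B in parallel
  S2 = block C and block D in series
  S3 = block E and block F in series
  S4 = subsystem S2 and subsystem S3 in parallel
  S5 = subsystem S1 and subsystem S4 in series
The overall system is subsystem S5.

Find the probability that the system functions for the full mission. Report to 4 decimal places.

0.9733

Parallel (A and B): 1 − (1 − 0.900000)(1 − 0.961000) = 0.996100
Series (C and D): 0.943000 × 0.732000 = 0.690276
Series (E and F): 0.980000 × 0.945000 = 0.926100
Parallel ([0.690276] and [0.926100]): 1 − (1 − 0.690276)(1 − 0.926100) = 0.977111
Series ([0.996100] and [0.977111]): 0.996100 × 0.977111 = 0.9733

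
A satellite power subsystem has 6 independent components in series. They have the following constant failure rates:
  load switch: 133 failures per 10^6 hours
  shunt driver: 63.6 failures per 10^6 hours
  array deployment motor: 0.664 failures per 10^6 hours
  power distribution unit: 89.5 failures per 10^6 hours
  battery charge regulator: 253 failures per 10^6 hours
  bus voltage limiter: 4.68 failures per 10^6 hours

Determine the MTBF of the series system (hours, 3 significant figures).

1840

Series of exponential components: λ_sys = Σ λ_i
λ_sys = 0.000133 + 0.0000636 + 0.000000664 + 0.0000895 + 0.000253 + 0.00000468 = 5.4444e-04 /h
MTBF = 1 / λ_sys = 1840 h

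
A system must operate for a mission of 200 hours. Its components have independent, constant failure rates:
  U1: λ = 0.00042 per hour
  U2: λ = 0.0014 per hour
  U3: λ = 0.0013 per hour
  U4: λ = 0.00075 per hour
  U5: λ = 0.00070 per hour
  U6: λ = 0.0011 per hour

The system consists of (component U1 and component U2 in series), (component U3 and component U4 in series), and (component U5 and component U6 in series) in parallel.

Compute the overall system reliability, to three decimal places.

0.969

R(U1) = exp(−0.00042 × 200) = 0.91943
R(U2) = exp(−0.0014 × 200) = 0.75578
R(U3) = exp(−0.0013 × 200) = 0.77105
R(U4) = exp(−0.00075 × 200) = 0.86071
R(U5) = exp(−0.00070 × 200) = 0.86936
R(U6) = exp(−0.0011 × 200) = 0.80252
Series (U1 and U2): 0.91943 × 0.75578 = 0.69489
Series (U3 and U4): 0.77105 × 0.86071 = 0.66365
Series (U5 and U6): 0.86936 × 0.80252 = 0.69768
Parallel ([0.69489], [0.66365], and [0.69768]): 1 − (1 − 0.69489)(1 − 0.66365)(1 − 0.69768) = 0.969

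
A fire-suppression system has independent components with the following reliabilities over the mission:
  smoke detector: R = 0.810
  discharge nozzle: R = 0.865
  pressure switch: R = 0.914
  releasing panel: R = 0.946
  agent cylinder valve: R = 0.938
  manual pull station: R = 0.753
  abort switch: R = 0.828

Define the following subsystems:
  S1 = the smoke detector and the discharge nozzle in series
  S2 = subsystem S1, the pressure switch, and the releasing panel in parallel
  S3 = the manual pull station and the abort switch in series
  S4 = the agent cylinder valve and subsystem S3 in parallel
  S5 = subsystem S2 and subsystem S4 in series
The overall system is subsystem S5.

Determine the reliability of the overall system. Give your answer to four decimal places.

Series (smoke detector and discharge nozzle): 0.810000 × 0.865000 = 0.700650
Parallel ([0.700650], pressure switch, and releasing panel): 1 − (1 − 0.700650)(1 − 0.914000)(1 − 0.946000) = 0.998610
Series (manual pull station and abort switch): 0.753000 × 0.828000 = 0.623484
Parallel (agent cylinder valve and [0.623484]): 1 − (1 − 0.938000)(1 − 0.623484) = 0.976656
Series ([0.998610] and [0.976656]): 0.998610 × 0.976656 = 0.9753

0.9753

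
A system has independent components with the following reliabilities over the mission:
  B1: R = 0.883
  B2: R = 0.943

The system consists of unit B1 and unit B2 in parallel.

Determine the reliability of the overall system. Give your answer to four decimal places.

0.9933

Parallel (B1 and B2): 1 − (1 − 0.883000)(1 − 0.943000) = 0.9933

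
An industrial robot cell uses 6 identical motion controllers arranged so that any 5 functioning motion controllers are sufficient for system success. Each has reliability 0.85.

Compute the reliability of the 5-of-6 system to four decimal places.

0.7765

R = Σ_{i=5}^{6} C(6,i) p^i (1−p)^{6−i} with p = 0.85
C(6,5)·0.85^5·0.15^1 = 0.399335
C(6,6)·0.85^6·0.15^0 = 0.377150
Sum = 0.7765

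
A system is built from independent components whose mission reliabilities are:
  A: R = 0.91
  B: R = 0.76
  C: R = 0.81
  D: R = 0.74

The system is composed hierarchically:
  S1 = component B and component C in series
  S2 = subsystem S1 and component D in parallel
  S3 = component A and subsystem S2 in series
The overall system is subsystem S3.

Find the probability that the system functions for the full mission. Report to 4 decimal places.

0.8191

Series (B and C): 0.760000 × 0.810000 = 0.615600
Parallel ([0.615600] and D): 1 − (1 − 0.615600)(1 − 0.740000) = 0.900056
Series (A and [0.900056]): 0.910000 × 0.900056 = 0.8191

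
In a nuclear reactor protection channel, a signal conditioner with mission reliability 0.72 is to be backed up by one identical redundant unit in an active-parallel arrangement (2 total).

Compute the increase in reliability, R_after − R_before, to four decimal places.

0.2016

R_before = 0.72
R_after = 1 − (1 − 0.72)^2 = 0.9216
ΔR = 0.9216 − 0.72 = 0.2016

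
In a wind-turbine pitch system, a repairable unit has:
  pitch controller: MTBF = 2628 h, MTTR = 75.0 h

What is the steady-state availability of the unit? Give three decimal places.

A(pitch controller) = MTBF/(MTBF+MTTR) = 2628/(2628+75.0) = 0.972

0.972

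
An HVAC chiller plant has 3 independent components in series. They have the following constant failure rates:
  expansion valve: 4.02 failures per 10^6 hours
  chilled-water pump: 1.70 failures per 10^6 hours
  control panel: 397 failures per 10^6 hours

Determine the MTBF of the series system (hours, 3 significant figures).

Series of exponential components: λ_sys = Σ λ_i
λ_sys = 0.00000402 + 0.00000170 + 0.000397 = 4.0272e-04 /h
MTBF = 1 / λ_sys = 2480 h

2480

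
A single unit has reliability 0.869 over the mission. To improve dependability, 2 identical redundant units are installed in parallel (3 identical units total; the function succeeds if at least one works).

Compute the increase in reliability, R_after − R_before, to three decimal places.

R_before = 0.869
R_after = 1 − (1 − 0.869)^3 = 0.998
ΔR = 0.998 − 0.869 = 0.129

0.129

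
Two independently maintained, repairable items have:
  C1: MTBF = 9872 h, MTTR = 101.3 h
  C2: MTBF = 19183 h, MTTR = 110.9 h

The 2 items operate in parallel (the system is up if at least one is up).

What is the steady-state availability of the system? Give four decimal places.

0.9999

A(C1) = MTBF/(MTBF+MTTR) = 9872/(9872+101.3) = 0.989843
A(C2) = MTBF/(MTBF+MTTR) = 19183/(19183+110.9) = 0.994252
Parallel availability: 1 − (1 − 0.989843)(1 − 0.994252) = 0.9999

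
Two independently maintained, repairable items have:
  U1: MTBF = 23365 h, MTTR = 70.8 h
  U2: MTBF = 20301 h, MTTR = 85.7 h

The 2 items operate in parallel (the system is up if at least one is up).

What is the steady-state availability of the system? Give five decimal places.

A(U1) = MTBF/(MTBF+MTTR) = 23365/(23365+70.8) = 0.996979
A(U2) = MTBF/(MTBF+MTTR) = 20301/(20301+85.7) = 0.995796
Parallel availability: 1 − (1 − 0.996979)(1 − 0.995796) = 0.99999

0.99999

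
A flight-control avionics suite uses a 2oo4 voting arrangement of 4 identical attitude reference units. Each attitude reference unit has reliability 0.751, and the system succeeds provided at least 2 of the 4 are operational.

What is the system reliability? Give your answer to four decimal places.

R = Σ_{i=2}^{4} C(4,i) p^i (1−p)^{4−i} with p = 0.751
C(4,2)·0.751^2·0.249^2 = 0.209812
C(4,3)·0.751^3·0.249^1 = 0.421870
C(4,4)·0.751^4·0.249^0 = 0.318097
Sum = 0.9498

0.9498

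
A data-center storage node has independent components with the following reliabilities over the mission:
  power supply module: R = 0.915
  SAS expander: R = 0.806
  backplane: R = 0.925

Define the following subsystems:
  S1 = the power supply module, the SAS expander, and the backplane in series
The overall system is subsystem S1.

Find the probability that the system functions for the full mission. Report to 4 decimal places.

Series (power supply module, SAS expander, and backplane): 0.915000 × 0.806000 × 0.925000 = 0.6822

0.6822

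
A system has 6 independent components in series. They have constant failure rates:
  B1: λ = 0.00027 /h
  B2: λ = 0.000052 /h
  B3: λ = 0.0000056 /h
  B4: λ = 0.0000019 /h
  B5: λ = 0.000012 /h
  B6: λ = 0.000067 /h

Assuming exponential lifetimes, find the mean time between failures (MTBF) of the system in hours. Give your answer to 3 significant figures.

Series of exponential components: λ_sys = Σ λ_i
λ_sys = 0.00027 + 0.000052 + 0.0000056 + 0.0000019 + 0.000012 + 0.000067 = 4.0850e-04 /h
MTBF = 1 / λ_sys = 2450 h

2450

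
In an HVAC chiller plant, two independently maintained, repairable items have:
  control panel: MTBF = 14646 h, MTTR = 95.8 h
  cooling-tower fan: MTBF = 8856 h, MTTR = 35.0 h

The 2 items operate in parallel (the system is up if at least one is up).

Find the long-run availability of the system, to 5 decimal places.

A(control panel) = MTBF/(MTBF+MTTR) = 14646/(14646+95.8) = 0.993501
A(cooling-tower fan) = MTBF/(MTBF+MTTR) = 8856/(8856+35.0) = 0.996063
Parallel availability: 1 − (1 − 0.993501)(1 − 0.996063) = 0.99997

0.99997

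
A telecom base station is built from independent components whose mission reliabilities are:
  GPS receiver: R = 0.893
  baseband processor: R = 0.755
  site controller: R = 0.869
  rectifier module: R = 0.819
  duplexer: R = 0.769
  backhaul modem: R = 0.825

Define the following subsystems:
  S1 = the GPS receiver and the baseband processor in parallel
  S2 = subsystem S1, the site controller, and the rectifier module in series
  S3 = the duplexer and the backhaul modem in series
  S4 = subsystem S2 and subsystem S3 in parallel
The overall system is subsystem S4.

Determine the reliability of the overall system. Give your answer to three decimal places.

0.888

Parallel (GPS receiver and baseband processor): 1 − (1 − 0.89300)(1 − 0.75500) = 0.97379
Series ([0.97379], site controller, and rectifier module): 0.97379 × 0.86900 × 0.81900 = 0.69306
Series (duplexer and backhaul modem): 0.76900 × 0.82500 = 0.63443
Parallel ([0.69306] and [0.63443]): 1 − (1 − 0.69306)(1 − 0.63443) = 0.888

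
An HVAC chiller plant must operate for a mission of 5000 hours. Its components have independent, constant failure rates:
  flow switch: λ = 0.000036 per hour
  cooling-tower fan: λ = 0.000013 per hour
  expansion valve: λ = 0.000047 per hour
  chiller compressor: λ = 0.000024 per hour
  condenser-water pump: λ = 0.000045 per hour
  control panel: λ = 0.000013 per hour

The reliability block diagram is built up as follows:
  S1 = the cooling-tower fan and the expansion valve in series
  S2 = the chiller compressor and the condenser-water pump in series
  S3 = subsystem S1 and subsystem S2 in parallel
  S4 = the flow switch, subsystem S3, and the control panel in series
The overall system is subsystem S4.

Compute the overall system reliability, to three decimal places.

R(flow switch) = exp(−0.000036 × 5000) = 0.83527
R(cooling-tower fan) = exp(−0.000013 × 5000) = 0.93707
R(expansion valve) = exp(−0.000047 × 5000) = 0.79057
R(chiller compressor) = exp(−0.000024 × 5000) = 0.88692
R(condenser-water pump) = exp(−0.000045 × 5000) = 0.79852
R(control panel) = exp(−0.000013 × 5000) = 0.93707
Series (cooling-tower fan and expansion valve): 0.93707 × 0.79057 = 0.74082
Series (chiller compressor and condenser-water pump): 0.88692 × 0.79852 = 0.70822
Parallel ([0.74082] and [0.70822]): 1 − (1 − 0.74082)(1 − 0.70822) = 0.92438
Series (flow switch, [0.92438], and control panel): 0.83527 × 0.92438 × 0.93707 = 0.724

0.724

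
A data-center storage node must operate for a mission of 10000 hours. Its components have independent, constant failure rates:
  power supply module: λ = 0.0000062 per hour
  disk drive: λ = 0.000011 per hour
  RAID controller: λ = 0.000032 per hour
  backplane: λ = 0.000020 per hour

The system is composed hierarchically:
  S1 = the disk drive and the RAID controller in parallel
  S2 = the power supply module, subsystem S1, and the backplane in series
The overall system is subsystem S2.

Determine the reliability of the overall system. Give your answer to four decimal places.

0.7476

R(power supply module) = exp(−0.0000062 × 10000) = 0.939883
R(disk drive) = exp(−0.000011 × 10000) = 0.895834
R(RAID controller) = exp(−0.000032 × 10000) = 0.726149
R(backplane) = exp(−0.000020 × 10000) = 0.818731
Parallel (disk drive and RAID controller): 1 − (1 − 0.895834)(1 − 0.726149) = 0.971474
Series (power supply module, [0.971474], and backplane): 0.939883 × 0.971474 × 0.818731 = 0.7476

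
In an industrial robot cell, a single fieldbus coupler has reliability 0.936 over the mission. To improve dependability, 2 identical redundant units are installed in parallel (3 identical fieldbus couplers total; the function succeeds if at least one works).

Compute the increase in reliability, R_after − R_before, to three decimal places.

R_before = 0.936
R_after = 1 − (1 − 0.936)^3 = 1.000
ΔR = 1.000 − 0.936 = 0.064

0.064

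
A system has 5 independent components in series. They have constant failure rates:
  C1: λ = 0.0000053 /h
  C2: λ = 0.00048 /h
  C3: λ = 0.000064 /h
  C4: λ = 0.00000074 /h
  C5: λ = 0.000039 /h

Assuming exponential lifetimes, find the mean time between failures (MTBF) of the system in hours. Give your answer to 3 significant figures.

Series of exponential components: λ_sys = Σ λ_i
λ_sys = 0.0000053 + 0.00048 + 0.000064 + 0.00000074 + 0.000039 = 5.8904e-04 /h
MTBF = 1 / λ_sys = 1700 h

1700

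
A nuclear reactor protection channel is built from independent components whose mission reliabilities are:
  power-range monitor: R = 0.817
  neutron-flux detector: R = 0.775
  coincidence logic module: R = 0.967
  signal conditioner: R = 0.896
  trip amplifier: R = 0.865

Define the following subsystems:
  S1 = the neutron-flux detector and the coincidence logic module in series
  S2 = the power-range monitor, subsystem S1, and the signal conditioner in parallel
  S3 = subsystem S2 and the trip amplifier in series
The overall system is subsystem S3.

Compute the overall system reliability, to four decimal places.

0.8609

Series (neutron-flux detector and coincidence logic module): 0.775000 × 0.967000 = 0.749425
Parallel (power-range monitor, [0.749425], and signal conditioner): 1 − (1 − 0.817000)(1 − 0.749425)(1 − 0.896000) = 0.995231
Series ([0.995231] and trip amplifier): 0.995231 × 0.865000 = 0.8609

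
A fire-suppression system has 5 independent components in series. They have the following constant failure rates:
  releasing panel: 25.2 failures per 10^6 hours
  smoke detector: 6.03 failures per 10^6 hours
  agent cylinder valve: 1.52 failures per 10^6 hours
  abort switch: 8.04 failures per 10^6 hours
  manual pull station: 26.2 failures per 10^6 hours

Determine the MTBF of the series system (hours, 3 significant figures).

Series of exponential components: λ_sys = Σ λ_i
λ_sys = 0.0000252 + 0.00000603 + 0.00000152 + 0.00000804 + 0.0000262 = 6.6990e-05 /h
MTBF = 1 / λ_sys = 14900 h

14900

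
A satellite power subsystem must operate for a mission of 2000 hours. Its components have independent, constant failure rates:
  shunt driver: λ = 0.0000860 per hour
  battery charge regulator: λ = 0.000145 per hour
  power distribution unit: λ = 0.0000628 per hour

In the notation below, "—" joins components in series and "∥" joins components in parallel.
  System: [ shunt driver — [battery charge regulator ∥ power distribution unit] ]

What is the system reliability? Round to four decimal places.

R(shunt driver) = exp(−0.0000860 × 2000) = 0.841979
R(battery charge regulator) = exp(−0.000145 × 2000) = 0.748264
R(power distribution unit) = exp(−0.0000628 × 2000) = 0.881968
Parallel (battery charge regulator and power distribution unit): 1 − (1 − 0.748264)(1 − 0.881968) = 0.970287
Series (shunt driver and [0.970287]): 0.841979 × 0.970287 = 0.8170

0.8170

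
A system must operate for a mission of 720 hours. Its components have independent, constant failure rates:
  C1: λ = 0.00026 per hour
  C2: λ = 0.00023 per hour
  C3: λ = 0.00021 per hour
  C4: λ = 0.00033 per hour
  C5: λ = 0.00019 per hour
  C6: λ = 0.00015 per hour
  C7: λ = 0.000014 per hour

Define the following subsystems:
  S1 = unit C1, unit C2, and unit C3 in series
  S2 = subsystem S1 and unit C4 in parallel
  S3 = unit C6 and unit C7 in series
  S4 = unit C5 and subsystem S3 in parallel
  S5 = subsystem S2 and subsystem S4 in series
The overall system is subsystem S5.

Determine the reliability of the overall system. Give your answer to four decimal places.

0.9032

R(C1) = exp(−0.00026 × 720) = 0.829278
R(C2) = exp(−0.00023 × 720) = 0.847385
R(C3) = exp(−0.00021 × 720) = 0.859676
R(C4) = exp(−0.00033 × 720) = 0.788518
R(C5) = exp(−0.00019 × 720) = 0.872145
R(C6) = exp(−0.00015 × 720) = 0.897628
R(C7) = exp(−0.000014 × 720) = 0.989971
Series (C1, C2, and C3): 0.829278 × 0.847385 × 0.859676 = 0.604110
Parallel ([0.604110] and C4): 1 − (1 − 0.604110)(1 − 0.788518) = 0.916276
Series (C6 and C7): 0.897628 × 0.989971 = 0.888626
Parallel (C5 and [0.888626]): 1 − (1 − 0.872145)(1 − 0.888626) = 0.985760
Series ([0.916276] and [0.985760]): 0.916276 × 0.985760 = 0.9032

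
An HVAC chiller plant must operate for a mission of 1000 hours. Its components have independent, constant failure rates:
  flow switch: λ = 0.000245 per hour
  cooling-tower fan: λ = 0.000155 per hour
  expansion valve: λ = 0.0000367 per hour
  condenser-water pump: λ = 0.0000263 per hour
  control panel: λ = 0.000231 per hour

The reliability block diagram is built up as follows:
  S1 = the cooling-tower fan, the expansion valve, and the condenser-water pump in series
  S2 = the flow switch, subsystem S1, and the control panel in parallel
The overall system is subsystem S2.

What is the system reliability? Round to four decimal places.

0.9912

R(flow switch) = exp(−0.000245 × 1000) = 0.782705
R(cooling-tower fan) = exp(−0.000155 × 1000) = 0.856415
R(expansion valve) = exp(−0.0000367 × 1000) = 0.963965
R(condenser-water pump) = exp(−0.0000263 × 1000) = 0.974043
R(control panel) = exp(−0.000231 × 1000) = 0.793739
Series (cooling-tower fan, expansion valve, and condenser-water pump): 0.856415 × 0.963965 × 0.974043 = 0.804125
Parallel (flow switch, [0.804125], and control panel): 1 − (1 − 0.782705)(1 − 0.804125)(1 − 0.793739) = 0.9912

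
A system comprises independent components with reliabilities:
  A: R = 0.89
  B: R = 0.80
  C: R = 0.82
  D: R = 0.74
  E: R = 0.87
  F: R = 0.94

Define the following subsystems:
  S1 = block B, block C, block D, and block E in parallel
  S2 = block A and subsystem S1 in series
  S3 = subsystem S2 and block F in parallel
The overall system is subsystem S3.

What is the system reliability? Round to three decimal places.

Parallel (B, C, D, and E): 1 − (1 − 0.80000)(1 − 0.82000)(1 − 0.74000)(1 − 0.87000) = 0.99878
Series (A and [0.99878]): 0.89000 × 0.99878 = 0.88891
Parallel ([0.88891] and F): 1 − (1 − 0.88891)(1 − 0.94000) = 0.993

0.993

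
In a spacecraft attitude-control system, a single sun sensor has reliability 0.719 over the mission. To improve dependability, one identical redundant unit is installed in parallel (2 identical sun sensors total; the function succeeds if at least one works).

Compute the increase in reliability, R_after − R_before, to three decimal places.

R_before = 0.719
R_after = 1 − (1 − 0.719)^2 = 0.921
ΔR = 0.921 − 0.719 = 0.202

0.202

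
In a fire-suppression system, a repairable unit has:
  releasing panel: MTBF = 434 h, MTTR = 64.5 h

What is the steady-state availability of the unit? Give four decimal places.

0.8706

A(releasing panel) = MTBF/(MTBF+MTTR) = 434/(434+64.5) = 0.8706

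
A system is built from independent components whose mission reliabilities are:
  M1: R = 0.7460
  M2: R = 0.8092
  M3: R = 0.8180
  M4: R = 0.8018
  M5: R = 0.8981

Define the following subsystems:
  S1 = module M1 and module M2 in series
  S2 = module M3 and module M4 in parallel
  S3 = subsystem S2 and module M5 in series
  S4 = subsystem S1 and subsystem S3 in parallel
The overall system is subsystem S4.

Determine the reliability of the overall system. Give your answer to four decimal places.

Series (M1 and M2): 0.746000 × 0.809200 = 0.603663
Parallel (M3 and M4): 1 − (1 − 0.818000)(1 − 0.801800) = 0.963928
Series ([0.963928] and M5): 0.963928 × 0.898100 = 0.865704
Parallel ([0.603663] and [0.865704]): 1 − (1 − 0.603663)(1 − 0.865704) = 0.9468

0.9468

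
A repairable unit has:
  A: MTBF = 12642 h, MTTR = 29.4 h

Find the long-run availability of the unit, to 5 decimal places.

A(A) = MTBF/(MTBF+MTTR) = 12642/(12642+29.4) = 0.99768

0.99768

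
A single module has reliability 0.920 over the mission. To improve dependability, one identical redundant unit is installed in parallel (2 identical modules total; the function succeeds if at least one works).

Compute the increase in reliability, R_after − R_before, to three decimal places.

R_before = 0.920
R_after = 1 − (1 − 0.920)^2 = 0.994
ΔR = 0.994 − 0.920 = 0.074

0.074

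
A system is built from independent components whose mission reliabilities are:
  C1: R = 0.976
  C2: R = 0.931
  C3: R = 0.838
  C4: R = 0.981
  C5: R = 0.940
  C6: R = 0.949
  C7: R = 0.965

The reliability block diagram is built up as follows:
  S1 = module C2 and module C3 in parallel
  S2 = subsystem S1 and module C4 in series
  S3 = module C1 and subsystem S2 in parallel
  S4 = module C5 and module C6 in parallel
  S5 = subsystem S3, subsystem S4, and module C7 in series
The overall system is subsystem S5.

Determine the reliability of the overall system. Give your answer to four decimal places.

Parallel (C2 and C3): 1 − (1 − 0.931000)(1 − 0.838000) = 0.988822
Series ([0.988822] and C4): 0.988822 × 0.981000 = 0.970034
Parallel (C1 and [0.970034]): 1 − (1 − 0.976000)(1 − 0.970034) = 0.999281
Parallel (C5 and C6): 1 − (1 − 0.940000)(1 − 0.949000) = 0.996940
Series ([0.999281], [0.996940], and C7): 0.999281 × 0.996940 × 0.965000 = 0.9614

0.9614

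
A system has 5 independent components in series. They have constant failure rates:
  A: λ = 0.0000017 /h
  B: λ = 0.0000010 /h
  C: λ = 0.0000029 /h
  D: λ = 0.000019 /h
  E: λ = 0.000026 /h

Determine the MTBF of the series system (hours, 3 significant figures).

19800

Series of exponential components: λ_sys = Σ λ_i
λ_sys = 0.0000017 + 0.0000010 + 0.0000029 + 0.000019 + 0.000026 = 5.0600e-05 /h
MTBF = 1 / λ_sys = 19800 h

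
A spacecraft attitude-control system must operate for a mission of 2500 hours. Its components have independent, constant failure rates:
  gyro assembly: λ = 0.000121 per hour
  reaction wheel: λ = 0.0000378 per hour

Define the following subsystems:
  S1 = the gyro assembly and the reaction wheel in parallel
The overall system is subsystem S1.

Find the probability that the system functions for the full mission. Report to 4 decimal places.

0.9765

R(gyro assembly) = exp(−0.000121 × 2500) = 0.738968
R(reaction wheel) = exp(−0.0000378 × 2500) = 0.909828
Parallel (gyro assembly and reaction wheel): 1 − (1 − 0.738968)(1 − 0.909828) = 0.9765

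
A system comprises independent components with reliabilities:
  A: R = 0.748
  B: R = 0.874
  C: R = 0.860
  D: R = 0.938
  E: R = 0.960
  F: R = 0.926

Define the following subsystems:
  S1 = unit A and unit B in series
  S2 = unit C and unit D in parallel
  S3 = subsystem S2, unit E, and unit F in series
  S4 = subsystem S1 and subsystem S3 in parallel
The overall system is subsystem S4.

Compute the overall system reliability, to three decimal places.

Series (A and B): 0.74800 × 0.87400 = 0.65375
Parallel (C and D): 1 − (1 − 0.86000)(1 − 0.93800) = 0.99132
Series ([0.99132], E, and F): 0.99132 × 0.96000 × 0.92600 = 0.88124
Parallel ([0.65375] and [0.88124]): 1 − (1 − 0.65375)(1 − 0.88124) = 0.959

0.959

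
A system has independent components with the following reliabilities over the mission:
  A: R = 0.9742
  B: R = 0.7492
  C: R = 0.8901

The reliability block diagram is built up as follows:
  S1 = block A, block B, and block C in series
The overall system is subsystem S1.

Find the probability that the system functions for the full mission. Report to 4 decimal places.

Series (A, B, and C): 0.974200 × 0.749200 × 0.890100 = 0.6497

0.6497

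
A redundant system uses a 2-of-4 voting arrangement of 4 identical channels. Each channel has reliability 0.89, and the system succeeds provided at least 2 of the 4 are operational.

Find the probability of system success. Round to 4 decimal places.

R = Σ_{i=2}^{4} C(4,i) p^i (1−p)^{4−i} with p = 0.89
C(4,2)·0.89^2·0.11^2 = 0.057506
C(4,3)·0.89^3·0.11^1 = 0.310186
C(4,4)·0.89^4·0.11^0 = 0.627422
Sum = 0.9951

0.9951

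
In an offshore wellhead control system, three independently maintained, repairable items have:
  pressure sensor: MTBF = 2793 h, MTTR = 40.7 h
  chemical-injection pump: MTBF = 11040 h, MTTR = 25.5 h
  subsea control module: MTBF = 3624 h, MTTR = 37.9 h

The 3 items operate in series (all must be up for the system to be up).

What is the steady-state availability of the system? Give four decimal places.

0.9732

A(pressure sensor) = MTBF/(MTBF+MTTR) = 2793/(2793+40.7) = 0.985637
A(chemical-injection pump) = MTBF/(MTBF+MTTR) = 11040/(11040+25.5) = 0.997696
A(subsea control module) = MTBF/(MTBF+MTTR) = 3624/(3624+37.9) = 0.989650
Series availability: 0.985637 × 0.997696 × 0.989650 = 0.9732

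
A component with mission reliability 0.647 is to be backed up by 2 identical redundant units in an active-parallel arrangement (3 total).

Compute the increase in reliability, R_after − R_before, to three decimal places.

R_before = 0.647
R_after = 1 − (1 − 0.647)^3 = 0.956
ΔR = 0.956 − 0.647 = 0.309

0.309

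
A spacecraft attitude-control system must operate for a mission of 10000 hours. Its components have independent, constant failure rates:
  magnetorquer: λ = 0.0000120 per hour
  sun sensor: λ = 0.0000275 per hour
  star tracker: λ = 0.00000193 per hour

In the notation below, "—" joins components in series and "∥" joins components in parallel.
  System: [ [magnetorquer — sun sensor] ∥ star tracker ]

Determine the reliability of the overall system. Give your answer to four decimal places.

R(magnetorquer) = exp(−0.0000120 × 10000) = 0.886920
R(sun sensor) = exp(−0.0000275 × 10000) = 0.759572
R(star tracker) = exp(−0.00000193 × 10000) = 0.980885
Series (magnetorquer and sun sensor): 0.886920 × 0.759572 = 0.673680
Parallel ([0.673680] and star tracker): 1 − (1 − 0.673680)(1 − 0.980885) = 0.9938

0.9938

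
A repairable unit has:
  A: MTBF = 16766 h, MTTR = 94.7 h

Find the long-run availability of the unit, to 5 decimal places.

0.99438

A(A) = MTBF/(MTBF+MTTR) = 16766/(16766+94.7) = 0.99438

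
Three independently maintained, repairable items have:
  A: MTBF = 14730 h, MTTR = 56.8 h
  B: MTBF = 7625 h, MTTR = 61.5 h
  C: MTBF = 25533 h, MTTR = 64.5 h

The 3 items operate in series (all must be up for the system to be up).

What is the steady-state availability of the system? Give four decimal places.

0.9857

A(A) = MTBF/(MTBF+MTTR) = 14730/(14730+56.8) = 0.996159
A(B) = MTBF/(MTBF+MTTR) = 7625/(7625+61.5) = 0.991999
A(C) = MTBF/(MTBF+MTTR) = 25533/(25533+64.5) = 0.997480
Series availability: 0.996159 × 0.991999 × 0.997480 = 0.9857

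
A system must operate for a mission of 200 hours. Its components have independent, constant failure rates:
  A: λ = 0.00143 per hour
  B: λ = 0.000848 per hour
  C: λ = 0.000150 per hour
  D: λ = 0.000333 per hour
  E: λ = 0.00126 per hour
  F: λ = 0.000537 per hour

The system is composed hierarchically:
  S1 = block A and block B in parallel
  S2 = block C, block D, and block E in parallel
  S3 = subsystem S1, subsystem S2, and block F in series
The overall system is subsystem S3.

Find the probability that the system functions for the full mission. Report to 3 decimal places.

0.863

R(A) = exp(−0.00143 × 200) = 0.75126
R(B) = exp(−0.000848 × 200) = 0.84400
R(C) = exp(−0.000150 × 200) = 0.97045
R(D) = exp(−0.000333 × 200) = 0.93557
R(E) = exp(−0.00126 × 200) = 0.77724
R(F) = exp(−0.000537 × 200) = 0.89817
Parallel (A and B): 1 − (1 − 0.75126)(1 − 0.84400) = 0.96120
Parallel (C, D, and E): 1 − (1 − 0.97045)(1 − 0.93557)(1 − 0.77724) = 0.99958
Series ([0.96120], [0.99958], and F): 0.96120 × 0.99958 × 0.89817 = 0.863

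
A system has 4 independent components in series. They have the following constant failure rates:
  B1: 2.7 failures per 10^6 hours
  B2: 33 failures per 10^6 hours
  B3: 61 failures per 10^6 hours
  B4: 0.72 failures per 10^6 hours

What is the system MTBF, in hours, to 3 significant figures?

Series of exponential components: λ_sys = Σ λ_i
λ_sys = 0.0000027 + 0.000033 + 0.000061 + 0.00000072 = 9.7420e-05 /h
MTBF = 1 / λ_sys = 10300 h

10300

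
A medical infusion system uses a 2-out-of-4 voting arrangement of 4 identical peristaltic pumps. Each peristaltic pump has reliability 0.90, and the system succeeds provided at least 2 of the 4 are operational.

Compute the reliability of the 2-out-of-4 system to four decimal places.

0.9963

R = Σ_{i=2}^{4} C(4,i) p^i (1−p)^{4−i} with p = 0.90
C(4,2)·0.90^2·0.10^2 = 0.048600
C(4,3)·0.90^3·0.10^1 = 0.291600
C(4,4)·0.90^4·0.10^0 = 0.656100
Sum = 0.9963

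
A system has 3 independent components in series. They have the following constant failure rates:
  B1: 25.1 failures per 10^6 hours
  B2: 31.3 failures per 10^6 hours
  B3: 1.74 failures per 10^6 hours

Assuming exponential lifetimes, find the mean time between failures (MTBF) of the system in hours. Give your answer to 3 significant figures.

Series of exponential components: λ_sys = Σ λ_i
λ_sys = 0.0000251 + 0.0000313 + 0.00000174 = 5.8140e-05 /h
MTBF = 1 / λ_sys = 17200 h

17200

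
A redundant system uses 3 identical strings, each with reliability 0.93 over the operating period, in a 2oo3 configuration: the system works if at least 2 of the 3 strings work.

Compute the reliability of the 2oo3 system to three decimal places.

R = Σ_{i=2}^{3} C(3,i) p^i (1−p)^{3−i} with p = 0.93
C(3,2)·0.93^2·0.07^1 = 0.18163
C(3,3)·0.93^3·0.07^0 = 0.80436
Sum = 0.986

0.986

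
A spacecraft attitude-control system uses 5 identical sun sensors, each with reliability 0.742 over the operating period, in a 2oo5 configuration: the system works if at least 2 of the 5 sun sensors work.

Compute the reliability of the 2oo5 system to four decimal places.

0.9824

R = Σ_{i=2}^{5} C(5,i) p^i (1−p)^{5−i} with p = 0.742
C(5,2)·0.742^2·0.258^3 = 0.094551
C(5,3)·0.742^3·0.258^2 = 0.271926
C(5,4)·0.742^4·0.258^1 = 0.391026
C(5,5)·0.742^5·0.258^0 = 0.224916
Sum = 0.9824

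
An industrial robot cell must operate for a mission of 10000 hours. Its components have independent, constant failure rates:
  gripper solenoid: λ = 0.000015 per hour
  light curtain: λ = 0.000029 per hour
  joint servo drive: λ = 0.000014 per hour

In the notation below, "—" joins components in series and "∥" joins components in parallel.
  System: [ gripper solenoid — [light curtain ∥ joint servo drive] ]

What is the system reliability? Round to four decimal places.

0.8324

R(gripper solenoid) = exp(−0.000015 × 10000) = 0.860708
R(light curtain) = exp(−0.000029 × 10000) = 0.748264
R(joint servo drive) = exp(−0.000014 × 10000) = 0.869358
Parallel (light curtain and joint servo drive): 1 − (1 − 0.748264)(1 − 0.869358) = 0.967113
Series (gripper solenoid and [0.967113]): 0.860708 × 0.967113 = 0.8324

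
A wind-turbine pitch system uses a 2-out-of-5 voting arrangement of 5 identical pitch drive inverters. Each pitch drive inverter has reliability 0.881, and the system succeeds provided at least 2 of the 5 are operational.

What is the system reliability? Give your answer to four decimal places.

R = Σ_{i=2}^{5} C(5,i) p^i (1−p)^{5−i} with p = 0.881
C(5,2)·0.881^2·0.119^3 = 0.013080
C(5,3)·0.881^3·0.119^2 = 0.096833
C(5,4)·0.881^4·0.119^1 = 0.358443
C(5,5)·0.881^5·0.119^0 = 0.530737
Sum = 0.9991

0.9991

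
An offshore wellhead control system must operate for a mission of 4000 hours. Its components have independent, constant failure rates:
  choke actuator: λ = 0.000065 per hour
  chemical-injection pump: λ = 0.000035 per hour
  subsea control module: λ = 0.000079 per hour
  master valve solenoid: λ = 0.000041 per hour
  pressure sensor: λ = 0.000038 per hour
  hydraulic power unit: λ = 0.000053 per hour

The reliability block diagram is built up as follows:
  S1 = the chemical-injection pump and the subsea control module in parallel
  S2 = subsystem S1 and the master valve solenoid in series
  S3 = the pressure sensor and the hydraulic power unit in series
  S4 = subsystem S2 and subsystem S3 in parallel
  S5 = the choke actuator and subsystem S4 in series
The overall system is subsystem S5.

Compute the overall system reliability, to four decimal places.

0.7284

R(choke actuator) = exp(−0.000065 × 4000) = 0.771052
R(chemical-injection pump) = exp(−0.000035 × 4000) = 0.869358
R(subsea control module) = exp(−0.000079 × 4000) = 0.729059
R(master valve solenoid) = exp(−0.000041 × 4000) = 0.848742
R(pressure sensor) = exp(−0.000038 × 4000) = 0.858988
R(hydraulic power unit) = exp(−0.000053 × 4000) = 0.808965
Parallel (chemical-injection pump and subsea control module): 1 − (1 − 0.869358)(1 − 0.729059) = 0.964604
Series ([0.964604] and master valve solenoid): 0.964604 × 0.848742 = 0.818700
Series (pressure sensor and hydraulic power unit): 0.858988 × 0.808965 = 0.694891
Parallel ([0.818700] and [0.694891]): 1 − (1 − 0.818700)(1 − 0.694891) = 0.944684
Series (choke actuator and [0.944684]): 0.771052 × 0.944684 = 0.7284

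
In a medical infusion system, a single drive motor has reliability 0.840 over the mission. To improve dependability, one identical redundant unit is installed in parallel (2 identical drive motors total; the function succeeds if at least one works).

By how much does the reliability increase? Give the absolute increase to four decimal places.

R_before = 0.840
R_after = 1 − (1 − 0.840)^2 = 0.9744
ΔR = 0.9744 − 0.840 = 0.1344

0.1344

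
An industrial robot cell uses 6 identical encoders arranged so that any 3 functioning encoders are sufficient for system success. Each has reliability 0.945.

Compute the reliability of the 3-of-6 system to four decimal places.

0.9999

R = Σ_{i=3}^{6} C(6,i) p^i (1−p)^{6−i} with p = 0.945
C(6,3)·0.945^3·0.055^3 = 0.002808
C(6,4)·0.945^4·0.055^2 = 0.036186
C(6,5)·0.945^5·0.055^1 = 0.248698
C(6,6)·0.945^6·0.055^0 = 0.712182
Sum = 0.9999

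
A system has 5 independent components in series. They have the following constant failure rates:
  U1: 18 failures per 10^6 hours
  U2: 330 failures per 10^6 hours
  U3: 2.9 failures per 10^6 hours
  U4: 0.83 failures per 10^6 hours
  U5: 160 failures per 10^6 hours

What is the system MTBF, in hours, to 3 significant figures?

Series of exponential components: λ_sys = Σ λ_i
λ_sys = 0.000018 + 0.00033 + 0.0000029 + 0.00000083 + 0.00016 = 5.1173e-04 /h
MTBF = 1 / λ_sys = 1950 h

1950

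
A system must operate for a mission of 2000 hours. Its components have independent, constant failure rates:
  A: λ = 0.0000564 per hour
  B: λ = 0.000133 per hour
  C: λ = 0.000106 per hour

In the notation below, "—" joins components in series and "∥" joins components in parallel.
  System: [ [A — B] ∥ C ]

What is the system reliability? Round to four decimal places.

R(A) = exp(−0.0000564 × 2000) = 0.893329
R(B) = exp(−0.000133 × 2000) = 0.766439
R(C) = exp(−0.000106 × 2000) = 0.808965
Series (A and B): 0.893329 × 0.766439 = 0.684682
Parallel ([0.684682] and C): 1 − (1 − 0.684682)(1 − 0.808965) = 0.9398

0.9398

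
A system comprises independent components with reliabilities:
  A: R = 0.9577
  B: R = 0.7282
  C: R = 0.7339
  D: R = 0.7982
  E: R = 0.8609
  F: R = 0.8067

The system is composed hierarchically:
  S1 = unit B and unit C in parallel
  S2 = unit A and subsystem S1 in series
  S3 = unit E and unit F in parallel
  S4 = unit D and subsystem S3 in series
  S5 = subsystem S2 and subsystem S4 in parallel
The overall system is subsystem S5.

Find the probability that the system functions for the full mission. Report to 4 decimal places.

0.9751

Parallel (B and C): 1 − (1 − 0.728200)(1 − 0.733900) = 0.927674
Series (A and [0.927674]): 0.957700 × 0.927674 = 0.888433
Parallel (E and F): 1 − (1 − 0.860900)(1 − 0.806700) = 0.973112
Series (D and [0.973112]): 0.798200 × 0.973112 = 0.776738
Parallel ([0.888433] and [0.776738]): 1 − (1 − 0.888433)(1 − 0.776738) = 0.9751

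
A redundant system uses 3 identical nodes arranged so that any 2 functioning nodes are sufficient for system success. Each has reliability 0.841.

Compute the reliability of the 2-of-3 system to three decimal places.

R = Σ_{i=2}^{3} C(3,i) p^i (1−p)^{3−i} with p = 0.841
C(3,2)·0.841^2·0.159^1 = 0.33737
C(3,3)·0.841^3·0.159^0 = 0.59482
Sum = 0.932

0.932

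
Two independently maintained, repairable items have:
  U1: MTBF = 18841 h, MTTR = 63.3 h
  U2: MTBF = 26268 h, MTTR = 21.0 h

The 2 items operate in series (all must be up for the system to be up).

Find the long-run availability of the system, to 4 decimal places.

0.9959

A(U1) = MTBF/(MTBF+MTTR) = 18841/(18841+63.3) = 0.996652
A(U2) = MTBF/(MTBF+MTTR) = 26268/(26268+21.0) = 0.999201
Series availability: 0.996652 × 0.999201 = 0.9959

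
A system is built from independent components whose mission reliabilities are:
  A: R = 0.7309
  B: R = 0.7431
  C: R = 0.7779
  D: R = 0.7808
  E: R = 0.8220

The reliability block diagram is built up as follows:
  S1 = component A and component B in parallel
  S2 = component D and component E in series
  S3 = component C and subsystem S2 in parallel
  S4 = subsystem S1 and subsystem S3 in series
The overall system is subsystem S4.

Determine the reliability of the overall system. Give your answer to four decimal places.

0.8568

Parallel (A and B): 1 − (1 − 0.730900)(1 − 0.743100) = 0.930868
Series (D and E): 0.780800 × 0.822000 = 0.641818
Parallel (C and [0.641818]): 1 − (1 − 0.777900)(1 − 0.641818) = 0.920448
Series ([0.930868] and [0.920448]): 0.930868 × 0.920448 = 0.8568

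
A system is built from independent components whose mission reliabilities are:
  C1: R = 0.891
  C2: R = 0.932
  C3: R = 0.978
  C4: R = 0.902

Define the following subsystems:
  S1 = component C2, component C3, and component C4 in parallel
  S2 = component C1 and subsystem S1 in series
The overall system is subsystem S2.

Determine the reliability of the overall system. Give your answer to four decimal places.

Parallel (C2, C3, and C4): 1 − (1 − 0.932000)(1 − 0.978000)(1 − 0.902000) = 0.999853
Series (C1 and [0.999853]): 0.891000 × 0.999853 = 0.8909

0.8909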